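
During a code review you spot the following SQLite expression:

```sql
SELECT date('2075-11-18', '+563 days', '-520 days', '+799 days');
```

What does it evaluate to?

2078-03-09

Applying '+563 days' to 2075-11-18: counting 563 days forward gives 2077-06-03.
Applying '-520 days' to 2077-06-03: counting 520 days back gives 2075-12-31.
Applying '+799 days' to 2075-12-31: counting 799 days forward gives 2078-03-09.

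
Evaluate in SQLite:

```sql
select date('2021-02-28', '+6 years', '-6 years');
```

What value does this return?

2021-02-28

Adding +6 years to 2021-02-28 gives 2027-02-28.
Adding -6 years to 2027-02-28 gives 2021-02-28.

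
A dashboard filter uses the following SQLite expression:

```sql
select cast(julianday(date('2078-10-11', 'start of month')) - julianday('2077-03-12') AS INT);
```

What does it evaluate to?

`start of month` rewinds 2078-10-11 to 2078-10-01.
19 days remain in March 2077 after the 12th (31 − 12).
Full months from April 2077 through September 2078 contribute their day counts.
Then 1 day into October 2078.
Total: 19 + 30 + 31 + 30 + 31 + 31 + 30 + 31 + 30 + 31 + 31 + 28 + 31 + 30 + 31 + 30 + 31 + 31 + 30 + 1 = 568.

568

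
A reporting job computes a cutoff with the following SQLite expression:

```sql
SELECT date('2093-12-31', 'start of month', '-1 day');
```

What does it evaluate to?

2093-11-30

`start of month` rewinds 2093-12-31 to 2093-12-01.
Going back 1 day from 2093-12-01 reaches 2093-11-30 (last day of November, 30 days).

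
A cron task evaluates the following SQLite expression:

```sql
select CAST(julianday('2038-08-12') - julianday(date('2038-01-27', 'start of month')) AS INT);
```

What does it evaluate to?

`start of month` rewinds 2038-01-27 to 2038-01-01.
30 days remain in January 2038 after the 1st (31 − 1).
Full months from February 2038 through July 2038 contribute their day counts.
Then 12 days into August 2038.
Total: 30 + 28 + 31 + 30 + 31 + 30 + 31 + 12 = 223.

223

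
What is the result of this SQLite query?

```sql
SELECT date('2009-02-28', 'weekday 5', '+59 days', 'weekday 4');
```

2009-05-07

`weekday 5` advances to the next Friday; 2009-02-28 is a Saturday, so it moves forward to 2009-03-06.
Applying '+59 days' to 2009-03-06: counting 59 days forward gives 2009-05-04.
`weekday 4` advances to the next Thursday; 2009-05-04 is a Monday, so it moves forward to 2009-05-07.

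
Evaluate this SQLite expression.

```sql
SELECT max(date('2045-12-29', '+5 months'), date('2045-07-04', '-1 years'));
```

date('2045-12-29', '+5 months') → 2046-05-29.
date('2045-07-04', '-1 years') → 2044-07-04.
Later of the two is 2046-05-29.

2046-05-29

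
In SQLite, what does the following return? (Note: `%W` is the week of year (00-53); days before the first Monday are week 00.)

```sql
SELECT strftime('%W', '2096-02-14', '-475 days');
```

First apply '-475 days': 2096-02-14 → 2094-10-27.
2094-10-27 is a Wednesday. SQLite's %W counts Mondays since the year started; the result is 43.

43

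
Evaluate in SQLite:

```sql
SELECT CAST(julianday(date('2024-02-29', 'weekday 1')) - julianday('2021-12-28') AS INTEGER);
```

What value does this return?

`weekday 1` advances to the next Monday; 2024-02-29 is a Thursday, so it moves forward to 2024-03-04.
3 days remain in December 2021 after the 28th (31 − 28).
Full months from January 2022 through February 2024 contribute their day counts.
Then 4 days into March 2024.
Total: 3 + 31 + 28 + 31 + 30 + 31 + 30 + 31 + 31 + 30 + 31 + 30 + 31 + 31 + 28 + 31 + 30 + 31 + 30 + 31 + 31 + 30 + 31 + 30 + 31 + 31 + 29 + 4 = 797.

797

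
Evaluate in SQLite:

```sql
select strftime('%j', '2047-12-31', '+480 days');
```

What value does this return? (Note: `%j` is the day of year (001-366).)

First apply '+480 days': 2047-12-31 → 2049-04-24.
Day-of-year for 2049-04-24: days since 2049-01-01 inclusive = 114, zero-padded to 114.

114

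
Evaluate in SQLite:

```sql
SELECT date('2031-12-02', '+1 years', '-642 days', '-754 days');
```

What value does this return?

2029-02-05

Adding +1 year to 2031-12-02 gives 2032-12-02.
Applying '-642 days' to 2032-12-02: counting 642 days back gives 2031-03-01.
Applying '-754 days' to 2031-03-01: counting 754 days back gives 2029-02-05.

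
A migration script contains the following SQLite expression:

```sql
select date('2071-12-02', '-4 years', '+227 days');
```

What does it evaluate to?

2068-07-16

Adding -4 years to 2071-12-02 gives 2067-12-02.
Applying '+227 days' to 2067-12-02: counting 227 days forward gives 2068-07-16.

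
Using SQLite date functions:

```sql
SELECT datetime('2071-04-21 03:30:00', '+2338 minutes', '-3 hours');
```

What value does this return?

2071-04-22 15:28:00

2338 minutes = 38h 58m; +2338 minutes from 2071-04-21 03:30:00 is 2071-04-22 18:28:00 (crosses midnight).
-3 hours from 2071-04-22 18:28:00 is 2071-04-22 15:28:00.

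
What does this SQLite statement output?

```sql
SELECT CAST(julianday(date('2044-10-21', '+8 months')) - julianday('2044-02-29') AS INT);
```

478

Adding +8 months to 2044-10-21 gives 2045-06-21.
0 days remain in February 2044 after the 29th (29 − 29).
Full months from March 2044 through May 2045 contribute their day counts.
Then 21 days into June 2045.
Total: 0 + 31 + 30 + 31 + 30 + 31 + 31 + 30 + 31 + 30 + 31 + 31 + 28 + 31 + 30 + 31 + 21 = 478.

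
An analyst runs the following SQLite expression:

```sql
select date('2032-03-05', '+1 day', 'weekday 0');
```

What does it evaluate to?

2032-03-07

Advancing 1 more day within March lands on 2032-03-06.
`weekday 0` advances to the next Sunday; 2032-03-06 is a Saturday, so it moves forward to 2032-03-07.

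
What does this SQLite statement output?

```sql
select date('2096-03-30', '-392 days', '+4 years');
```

Applying '-392 days' to 2096-03-30: counting 392 days back gives 2095-03-04.
Adding +4 years to 2095-03-04 gives 2099-03-04.

2099-03-04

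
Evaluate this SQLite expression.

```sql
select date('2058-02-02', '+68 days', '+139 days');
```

2058-08-28

Applying '+68 days' to 2058-02-02: counting 68 days forward gives 2058-04-11.
Applying '+139 days' to 2058-04-11: counting 139 days forward gives 2058-08-28.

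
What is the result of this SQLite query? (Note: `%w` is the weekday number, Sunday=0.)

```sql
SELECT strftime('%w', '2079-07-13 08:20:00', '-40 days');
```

6

First apply '-40 days': 2079-07-13 08:20:00 → 2079-06-03 08:20:00.
2079-06-03 is a Saturday; with Sunday=0 that is 6.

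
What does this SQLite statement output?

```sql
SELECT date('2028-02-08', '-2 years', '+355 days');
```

Adding -2 years to 2028-02-08 gives 2026-02-08.
Applying '+355 days' to 2026-02-08: counting 355 days forward gives 2027-01-29.

2027-01-29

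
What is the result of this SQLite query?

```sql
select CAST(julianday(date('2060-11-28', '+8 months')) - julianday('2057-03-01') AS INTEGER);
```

Adding +8 months to 2060-11-28 gives 2061-07-28.
30 days remain in March 2057 after the 1st (31 − 1).
Full months from April 2057 through June 2061 contribute their day counts.
Then 28 days into July 2061.
Total: 30 + 30 + 31 + 30 + 31 + 31 + 30 + 31 + 30 + 31 + 31 + 28 + 31 + 30 + 31 + 30 + 31 + 31 + 30 + 31 + 30 + 31 + 31 + 28 + 31 + 30 + 31 + 30 + 31 + 31 + 30 + 31 + 30 + 31 + 31 + 29 + 31 + 30 + 31 + 30 + 31 + 31 + 30 + 31 + 30 + 31 + 31 + 28 + 31 + 30 + 31 + 30 + 28 = 1610.

1610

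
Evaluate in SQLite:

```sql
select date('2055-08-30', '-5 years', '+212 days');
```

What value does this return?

2051-03-30

Adding -5 years to 2055-08-30 gives 2050-08-30.
Applying '+212 days' to 2050-08-30: counting 212 days forward gives 2051-03-30.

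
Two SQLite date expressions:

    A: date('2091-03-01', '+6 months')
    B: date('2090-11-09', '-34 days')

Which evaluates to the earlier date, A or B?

A = 2091-09-01.
B = 2090-10-06.
B is earlier.

B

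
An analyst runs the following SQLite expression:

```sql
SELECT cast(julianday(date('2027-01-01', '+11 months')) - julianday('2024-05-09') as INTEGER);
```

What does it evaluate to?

1301

Adding +11 months to 2027-01-01 gives 2027-12-01.
22 days remain in May 2024 after the 9th (31 − 9).
Full months from June 2024 through November 2027 contribute their day counts.
Then 1 day into December 2027.
Total: 22 + 30 + 31 + 31 + 30 + 31 + 30 + 31 + 31 + 28 + 31 + 30 + 31 + 30 + 31 + 31 + 30 + 31 + 30 + 31 + 31 + 28 + 31 + 30 + 31 + 30 + 31 + 31 + 30 + 31 + 30 + 31 + 31 + 28 + 31 + 30 + 31 + 30 + 31 + 31 + 30 + 31 + 30 + 1 = 1301.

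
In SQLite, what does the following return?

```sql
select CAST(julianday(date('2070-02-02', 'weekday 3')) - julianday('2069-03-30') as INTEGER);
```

`weekday 3` advances to the next Wednesday; 2070-02-02 is a Sunday, so it moves forward to 2070-02-05.
1 day remains in March 2069 after the 30th (31 − 30).
Full months from April 2069 through January 2070 contribute their day counts.
Then 5 days into February 2070.
Total: 1 + 30 + 31 + 30 + 31 + 31 + 30 + 31 + 30 + 31 + 31 + 5 = 312.

312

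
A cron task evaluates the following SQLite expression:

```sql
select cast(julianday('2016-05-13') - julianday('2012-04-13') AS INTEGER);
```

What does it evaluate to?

17 days remain in April 2012 after the 13th (30 − 13).
Full months from May 2012 through April 2016 contribute their day counts.
Then 13 days into May 2016.
Total: 17 + 31 + 30 + 31 + 31 + 30 + 31 + 30 + 31 + 31 + 28 + 31 + 30 + 31 + 30 + 31 + 31 + 30 + 31 + 30 + 31 + 31 + 28 + 31 + 30 + 31 + 30 + 31 + 31 + 30 + 31 + 30 + 31 + 31 + 28 + 31 + 30 + 31 + 30 + 31 + 31 + 30 + 31 + 30 + 31 + 31 + 29 + 31 + 30 + 13 = 1491.

1491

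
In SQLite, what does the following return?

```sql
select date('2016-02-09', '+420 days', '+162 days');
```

2017-09-13

Applying '+420 days' to 2016-02-09: counting 420 days forward gives 2017-04-04.
Applying '+162 days' to 2017-04-04: counting 162 days forward gives 2017-09-13.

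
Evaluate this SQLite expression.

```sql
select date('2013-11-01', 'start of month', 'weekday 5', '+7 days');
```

`start of month` rewinds 2013-11-01 to 2013-11-01.
`weekday 5` advances to the next Friday; 2013-11-01 is already a Friday, so it stays at 2013-11-01.
Advancing 7 more days within November lands on 2013-11-08.

2013-11-08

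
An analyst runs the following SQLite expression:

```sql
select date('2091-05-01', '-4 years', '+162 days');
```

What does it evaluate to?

2087-10-10

Adding -4 years to 2091-05-01 gives 2087-05-01.
Applying '+162 days' to 2087-05-01: counting 162 days forward gives 2087-10-10.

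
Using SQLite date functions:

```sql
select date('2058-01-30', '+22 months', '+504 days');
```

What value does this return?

2061-04-17

Adding +22 months to 2058-01-30 gives 2059-11-30.
Applying '+504 days' to 2059-11-30: counting 504 days forward gives 2061-04-17.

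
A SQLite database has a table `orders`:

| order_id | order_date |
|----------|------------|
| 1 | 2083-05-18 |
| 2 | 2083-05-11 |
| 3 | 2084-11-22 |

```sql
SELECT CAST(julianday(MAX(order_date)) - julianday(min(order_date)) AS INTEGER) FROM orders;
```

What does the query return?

561

MIN = 2083-05-11, MAX = 2084-11-22.
20 days remain in May 2083 after the 11th (31 − 11).
Full months from June 2083 through October 2084 contribute their day counts.
Then 22 days into November 2084.
Total: 20 + 30 + 31 + 31 + 30 + 31 + 30 + 31 + 31 + 29 + 31 + 30 + 31 + 30 + 31 + 31 + 30 + 31 + 22 = 561.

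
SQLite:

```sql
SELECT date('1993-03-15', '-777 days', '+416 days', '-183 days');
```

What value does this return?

1991-09-18

Applying '-777 days' to 1993-03-15: counting 777 days back gives 1991-01-28.
Applying '+416 days' to 1991-01-28: counting 416 days forward gives 1992-03-19.
Applying '-183 days' to 1992-03-19: counting 183 days back gives 1991-09-18.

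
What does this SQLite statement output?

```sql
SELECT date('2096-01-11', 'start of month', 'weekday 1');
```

`start of month` rewinds 2096-01-11 to 2096-01-01.
`weekday 1` advances to the next Monday; 2096-01-01 is a Sunday, so it moves forward to 2096-01-02.

2096-01-02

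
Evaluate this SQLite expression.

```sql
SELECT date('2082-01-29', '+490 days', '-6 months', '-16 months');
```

Applying '+490 days' to 2082-01-29: counting 490 days forward gives 2083-06-03.
Adding -6 months to 2083-06-03 gives 2082-12-03.
Adding -16 months to 2082-12-03 gives 2081-08-03.

2081-08-03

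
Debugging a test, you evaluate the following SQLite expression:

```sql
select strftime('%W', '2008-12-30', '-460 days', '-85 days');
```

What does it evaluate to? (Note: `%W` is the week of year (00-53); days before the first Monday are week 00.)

27

First apply '-460 days', '-85 days': 2008-12-30 → 2007-07-04.
2007-07-04 is a Wednesday. SQLite's %W counts Mondays since the year started; the result is 27.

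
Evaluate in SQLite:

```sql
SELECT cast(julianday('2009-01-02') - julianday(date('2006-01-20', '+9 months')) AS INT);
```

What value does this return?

805

Adding +9 months to 2006-01-20 gives 2006-10-20.
11 days remain in October 2006 after the 20th (31 − 20).
Full months from November 2006 through December 2008 contribute their day counts.
Then 2 days into January 2009.
Total: 11 + 30 + 31 + 31 + 28 + 31 + 30 + 31 + 30 + 31 + 31 + 30 + 31 + 30 + 31 + 31 + 29 + 31 + 30 + 31 + 30 + 31 + 31 + 30 + 31 + 30 + 31 + 2 = 805.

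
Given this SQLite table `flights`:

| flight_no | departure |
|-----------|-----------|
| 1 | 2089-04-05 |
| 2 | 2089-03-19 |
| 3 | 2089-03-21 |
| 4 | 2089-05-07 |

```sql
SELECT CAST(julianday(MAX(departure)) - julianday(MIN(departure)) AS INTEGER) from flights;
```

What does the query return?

MIN = 2089-03-19, MAX = 2089-05-07.
12 days remain in March 2089 after the 19th (31 − 19).
April 2089: 30 days.
Then 7 days into May 2089.
Total: 12 + 30 + 7 = 49.

49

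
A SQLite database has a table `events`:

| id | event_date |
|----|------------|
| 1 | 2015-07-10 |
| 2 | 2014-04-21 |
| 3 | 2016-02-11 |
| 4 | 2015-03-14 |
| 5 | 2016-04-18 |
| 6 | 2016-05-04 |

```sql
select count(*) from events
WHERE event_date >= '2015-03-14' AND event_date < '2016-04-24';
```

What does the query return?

Rows in [2015-03-14, 2016-04-24): 2015-07-10, 2016-02-11, 2015-03-14, 2016-04-18 → 4 rows.

4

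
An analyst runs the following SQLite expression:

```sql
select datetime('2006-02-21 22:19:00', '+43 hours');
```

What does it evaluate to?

2006-02-23 17:19:00

+43 hours from 2006-02-21 22:19:00 is 2006-02-23 17:19:00 (crosses midnight).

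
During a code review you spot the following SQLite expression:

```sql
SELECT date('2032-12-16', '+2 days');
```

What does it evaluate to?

Advancing 2 more days within December lands on 2032-12-18.

2032-12-18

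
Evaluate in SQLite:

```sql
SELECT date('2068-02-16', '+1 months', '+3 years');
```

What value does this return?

Adding +1 month to 2068-02-16 gives 2068-03-16.
Adding +3 years to 2068-03-16 gives 2071-03-16.

2071-03-16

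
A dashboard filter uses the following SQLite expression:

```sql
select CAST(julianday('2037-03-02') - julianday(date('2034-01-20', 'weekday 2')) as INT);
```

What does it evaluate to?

1133

`weekday 2` advances to the next Tuesday; 2034-01-20 is a Friday, so it moves forward to 2034-01-24.
7 days remain in January 2034 after the 24th (31 − 24).
Full months from February 2034 through February 2037 contribute their day counts.
Then 2 days into March 2037.
Total: 7 + 28 + 31 + 30 + 31 + 30 + 31 + 31 + 30 + 31 + 30 + 31 + 31 + 28 + 31 + 30 + 31 + 30 + 31 + 31 + 30 + 31 + 30 + 31 + 31 + 29 + 31 + 30 + 31 + 30 + 31 + 31 + 30 + 31 + 30 + 31 + 31 + 28 + 2 = 1133.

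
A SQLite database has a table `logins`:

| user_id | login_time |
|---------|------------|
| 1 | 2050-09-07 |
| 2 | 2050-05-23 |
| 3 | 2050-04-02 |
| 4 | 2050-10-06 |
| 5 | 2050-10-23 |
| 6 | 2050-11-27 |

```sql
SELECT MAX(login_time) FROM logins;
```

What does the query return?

2050-11-27

MAX over {2050-04-02, 2050-05-23, 2050-09-07, 2050-10-06, 2050-10-23, 2050-11-27}.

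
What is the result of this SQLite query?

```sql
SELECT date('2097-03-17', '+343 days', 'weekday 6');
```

2098-03-01

Applying '+343 days' to 2097-03-17: counting 343 days forward gives 2098-02-23.
`weekday 6` advances to the next Saturday; 2098-02-23 is a Sunday, so it moves forward to 2098-03-01.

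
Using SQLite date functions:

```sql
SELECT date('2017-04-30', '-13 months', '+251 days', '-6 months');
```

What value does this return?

2016-06-06

Adding -13 months to 2017-04-30 gives 2016-03-30.
Applying '+251 days' to 2016-03-30: counting 251 days forward gives 2016-12-06.
Adding -6 months to 2016-12-06 gives 2016-06-06.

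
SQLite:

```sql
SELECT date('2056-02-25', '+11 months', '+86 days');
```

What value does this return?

2057-04-21

Adding +11 months to 2056-02-25 gives 2057-01-25.
Applying '+86 days' to 2057-01-25: counting 86 days forward gives 2057-04-21.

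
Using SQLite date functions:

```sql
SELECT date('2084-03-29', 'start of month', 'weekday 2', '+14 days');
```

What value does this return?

`start of month` rewinds 2084-03-29 to 2084-03-01.
`weekday 2` advances to the next Tuesday; 2084-03-01 is a Wednesday, so it moves forward to 2084-03-07.
Advancing 14 more days within March lands on 2084-03-21.

2084-03-21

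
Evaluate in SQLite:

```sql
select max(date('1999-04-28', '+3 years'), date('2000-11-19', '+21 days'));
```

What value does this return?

date('1999-04-28', '+3 years') → 2002-04-28.
date('2000-11-19', '+21 days') → 2000-12-10.
Later of the two is 2002-04-28.

2002-04-28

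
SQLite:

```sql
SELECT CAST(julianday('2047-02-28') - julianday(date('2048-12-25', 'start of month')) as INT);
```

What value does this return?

`start of month` rewinds 2048-12-25 to 2048-12-01.
0 days remain in February 2047 after the 28th (28 − 28).
Full months from March 2047 through November 2048 contribute their day counts.
Then 1 day into December 2048.
Total: 0 + 31 + 30 + 31 + 30 + 31 + 31 + 30 + 31 + 30 + 31 + 31 + 29 + 31 + 30 + 31 + 30 + 31 + 31 + 30 + 31 + 30 + 1 = 642.
The subtraction is earlier − later, so the result is −642 → -642.

-642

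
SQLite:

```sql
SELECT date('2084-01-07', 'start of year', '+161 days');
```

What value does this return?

2084-06-10

`start of year` rewinds 2084-01-07 to 2084-01-01.
Applying '+161 days' to 2084-01-01: counting 161 days forward gives 2084-06-10.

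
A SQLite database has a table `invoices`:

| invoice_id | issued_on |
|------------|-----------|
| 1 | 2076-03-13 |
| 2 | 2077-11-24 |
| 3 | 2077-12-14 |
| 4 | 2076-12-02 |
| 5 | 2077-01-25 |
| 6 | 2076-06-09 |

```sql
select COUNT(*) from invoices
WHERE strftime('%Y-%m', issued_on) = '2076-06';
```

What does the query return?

1

Rows with year-month 2076-06: 2076-06-09 → 1.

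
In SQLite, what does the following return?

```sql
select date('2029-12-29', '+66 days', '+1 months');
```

Applying '+66 days' to 2029-12-29: counting 66 days forward gives 2030-03-05.
Adding +1 month to 2030-03-05 gives 2030-04-05.

2030-04-05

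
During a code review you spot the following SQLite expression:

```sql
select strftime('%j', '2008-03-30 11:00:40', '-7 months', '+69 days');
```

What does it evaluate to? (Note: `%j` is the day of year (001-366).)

311

First apply '-7 months', '+69 days': 2008-03-30 11:00:40 → 2007-11-07 11:00:40.
Day-of-year for 2007-11-07: days since 2007-01-01 inclusive = 311, zero-padded to 311.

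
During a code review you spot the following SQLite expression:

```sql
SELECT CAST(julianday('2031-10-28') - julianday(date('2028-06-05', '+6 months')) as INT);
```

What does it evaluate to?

1057

Adding +6 months to 2028-06-05 gives 2028-12-05.
26 days remain in December 2028 after the 5th (31 − 5).
Full months from January 2029 through September 2031 contribute their day counts.
Then 28 days into October 2031.
Total: 26 + 31 + 28 + 31 + 30 + 31 + 30 + 31 + 31 + 30 + 31 + 30 + 31 + 31 + 28 + 31 + 30 + 31 + 30 + 31 + 31 + 30 + 31 + 30 + 31 + 31 + 28 + 31 + 30 + 31 + 30 + 31 + 31 + 30 + 28 = 1057.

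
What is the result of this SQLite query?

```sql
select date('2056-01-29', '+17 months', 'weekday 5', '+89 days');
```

Adding +17 months to 2056-01-29 gives 2057-06-29.
`weekday 5` advances to the next Friday; 2057-06-29 is already a Friday, so it stays at 2057-06-29.
Applying '+89 days' to 2057-06-29: counting 89 days forward gives 2057-09-26.

2057-09-26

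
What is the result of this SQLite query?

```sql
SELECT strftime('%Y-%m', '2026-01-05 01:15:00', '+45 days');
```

2026-02

First apply '+45 days': 2026-01-05 01:15:00 → 2026-02-19 01:15:00.
`%Y-%m` extracts the year-month: 2026-02.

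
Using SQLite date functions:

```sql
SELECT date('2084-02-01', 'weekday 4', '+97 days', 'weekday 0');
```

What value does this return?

2084-05-14

`weekday 4` advances to the next Thursday; 2084-02-01 is a Tuesday, so it moves forward to 2084-02-03.
Applying '+97 days' to 2084-02-03: counting 97 days forward gives 2084-05-10.
`weekday 0` advances to the next Sunday; 2084-05-10 is a Wednesday, so it moves forward to 2084-05-14.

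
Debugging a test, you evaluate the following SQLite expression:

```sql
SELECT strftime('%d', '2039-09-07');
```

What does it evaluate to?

07

`%d` extracts the 2-digit day of month: 07.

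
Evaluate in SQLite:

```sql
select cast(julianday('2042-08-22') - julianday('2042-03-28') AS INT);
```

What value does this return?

147

3 days remain in March 2042 after the 28th (31 − 28).
April 2042: 30 days.
May 2042: 31 days.
June 2042: 30 days.
July 2042: 31 days.
Then 22 days into August 2042.
Total: 3 + 30 + 31 + 30 + 31 + 22 = 147.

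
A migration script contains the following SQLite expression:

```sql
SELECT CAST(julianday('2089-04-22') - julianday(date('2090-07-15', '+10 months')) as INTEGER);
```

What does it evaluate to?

Adding +10 months to 2090-07-15 gives 2091-05-15.
8 days remain in April 2089 after the 22nd (30 − 22).
Full months from May 2089 through April 2091 contribute their day counts.
Then 15 days into May 2091.
Total: 8 + 31 + 30 + 31 + 31 + 30 + 31 + 30 + 31 + 31 + 28 + 31 + 30 + 31 + 30 + 31 + 31 + 30 + 31 + 30 + 31 + 31 + 28 + 31 + 30 + 15 = 753.
The subtraction is earlier − later, so the result is −753 → -753.

-753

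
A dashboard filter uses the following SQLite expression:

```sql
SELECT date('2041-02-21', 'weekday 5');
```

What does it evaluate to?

`weekday 5` advances to the next Friday; 2041-02-21 is a Thursday, so it moves forward to 2041-02-22.

2041-02-22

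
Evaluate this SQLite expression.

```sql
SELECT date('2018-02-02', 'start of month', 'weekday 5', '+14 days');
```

`start of month` rewinds 2018-02-02 to 2018-02-01.
`weekday 5` advances to the next Friday; 2018-02-01 is a Thursday, so it moves forward to 2018-02-02.
Advancing 14 more days within February lands on 2018-02-16.

2018-02-16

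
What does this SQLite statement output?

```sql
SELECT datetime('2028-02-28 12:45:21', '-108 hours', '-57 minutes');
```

2028-02-23 23:48:21

-108 hours from 2028-02-28 12:45:21 is 2028-02-24 00:45:21 (crosses midnight).
-57 minutes from 2028-02-24 00:45:21 is 2028-02-23 23:48:21.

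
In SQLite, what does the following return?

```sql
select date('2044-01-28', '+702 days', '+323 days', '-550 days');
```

2045-05-17

Applying '+702 days' to 2044-01-28: counting 702 days forward gives 2045-12-30.
Applying '+323 days' to 2045-12-30: counting 323 days forward gives 2046-11-18.
Applying '-550 days' to 2046-11-18: counting 550 days back gives 2045-05-17.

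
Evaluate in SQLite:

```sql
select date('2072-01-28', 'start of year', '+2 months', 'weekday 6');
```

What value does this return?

`start of year` rewinds 2072-01-28 to 2072-01-01.
Adding +2 months to 2072-01-01 gives 2072-03-01.
`weekday 6` advances to the next Saturday; 2072-03-01 is a Tuesday, so it moves forward to 2072-03-05.

2072-03-05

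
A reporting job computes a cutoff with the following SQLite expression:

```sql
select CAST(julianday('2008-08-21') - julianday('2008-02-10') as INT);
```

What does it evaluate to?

193

19 days remain in February 2008 after the 10th (29 − 10).
March 2008: 31 days.
April 2008: 30 days.
May 2008: 31 days.
June 2008: 30 days.
July 2008: 31 days.
Then 21 days into August 2008.
Total: 19 + 31 + 30 + 31 + 30 + 31 + 21 = 193.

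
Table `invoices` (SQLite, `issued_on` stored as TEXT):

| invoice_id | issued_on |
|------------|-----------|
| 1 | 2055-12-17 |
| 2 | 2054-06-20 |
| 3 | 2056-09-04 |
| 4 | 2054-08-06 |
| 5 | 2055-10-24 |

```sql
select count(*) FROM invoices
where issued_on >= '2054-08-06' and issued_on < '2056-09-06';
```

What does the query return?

Rows in [2054-08-06, 2056-09-06): 2055-12-17, 2056-09-04, 2054-08-06, 2055-10-24 → 4 rows.

4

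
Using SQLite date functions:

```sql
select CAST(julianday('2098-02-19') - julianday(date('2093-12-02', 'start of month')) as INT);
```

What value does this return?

`start of month` rewinds 2093-12-02 to 2093-12-01.
30 days remain in December 2093 after the 1st (31 − 1).
Full months from January 2094 through January 2098 contribute their day counts.
Then 19 days into February 2098.
Total: 30 + 31 + 28 + 31 + 30 + 31 + 30 + 31 + 31 + 30 + 31 + 30 + 31 + 31 + 28 + 31 + 30 + 31 + 30 + 31 + 31 + 30 + 31 + 30 + 31 + 31 + 29 + 31 + 30 + 31 + 30 + 31 + 31 + 30 + 31 + 30 + 31 + 31 + 28 + 31 + 30 + 31 + 30 + 31 + 31 + 30 + 31 + 30 + 31 + 31 + 19 = 1541.

1541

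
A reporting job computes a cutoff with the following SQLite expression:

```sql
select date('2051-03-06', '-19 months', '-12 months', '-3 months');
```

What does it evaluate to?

Adding -19 months to 2051-03-06 gives 2049-08-06.
Adding -12 months to 2049-08-06 gives 2048-08-06.
Adding -3 months to 2048-08-06 gives 2048-05-06.

2048-05-06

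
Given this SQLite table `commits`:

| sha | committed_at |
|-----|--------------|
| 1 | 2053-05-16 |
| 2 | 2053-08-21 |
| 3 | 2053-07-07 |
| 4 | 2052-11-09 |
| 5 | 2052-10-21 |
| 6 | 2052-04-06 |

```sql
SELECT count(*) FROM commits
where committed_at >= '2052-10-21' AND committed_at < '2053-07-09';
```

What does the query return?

Rows in [2052-10-21, 2053-07-09): 2053-05-16, 2053-07-07, 2052-11-09, 2052-10-21 → 4 rows.

4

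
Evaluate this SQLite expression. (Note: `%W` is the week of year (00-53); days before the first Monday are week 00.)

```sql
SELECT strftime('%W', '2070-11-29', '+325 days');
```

42

First apply '+325 days': 2070-11-29 → 2071-10-20.
2071-10-20 is a Tuesday. SQLite's %W counts Mondays since the year started; the result is 42.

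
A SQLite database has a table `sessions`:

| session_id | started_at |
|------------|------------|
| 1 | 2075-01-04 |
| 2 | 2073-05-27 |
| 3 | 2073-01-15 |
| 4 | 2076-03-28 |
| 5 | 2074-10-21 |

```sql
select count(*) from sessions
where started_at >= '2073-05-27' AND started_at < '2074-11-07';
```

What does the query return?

2

Rows in [2073-05-27, 2074-11-07): 2073-05-27, 2074-10-21 → 2 rows.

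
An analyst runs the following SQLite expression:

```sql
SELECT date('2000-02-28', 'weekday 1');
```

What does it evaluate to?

`weekday 1` advances to the next Monday; 2000-02-28 is already a Monday, so it stays at 2000-02-28.

2000-02-28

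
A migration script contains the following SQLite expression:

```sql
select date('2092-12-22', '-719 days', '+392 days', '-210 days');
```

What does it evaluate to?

2091-07-04

Applying '-719 days' to 2092-12-22: counting 719 days back gives 2091-01-03.
Applying '+392 days' to 2091-01-03: counting 392 days forward gives 2092-01-30.
Applying '-210 days' to 2092-01-30: counting 210 days back gives 2091-07-04.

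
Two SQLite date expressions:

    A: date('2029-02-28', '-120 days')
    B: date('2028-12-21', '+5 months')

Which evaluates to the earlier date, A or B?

A

A = 2028-10-31.
B = 2029-05-21.
A is earlier.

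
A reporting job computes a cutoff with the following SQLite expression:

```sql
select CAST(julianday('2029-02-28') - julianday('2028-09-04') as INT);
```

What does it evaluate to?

26 days remain in September 2028 after the 4th (30 − 4).
October 2028: 31 days.
November 2028: 30 days.
December 2028: 31 days.
January 2029: 31 days.
Then 28 days into February 2029.
Total: 26 + 31 + 30 + 31 + 31 + 28 = 177.

177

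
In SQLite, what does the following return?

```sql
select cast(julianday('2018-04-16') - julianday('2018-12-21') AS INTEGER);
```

14 days remain in April 2018 after the 16th (30 − 16).
Full months from May 2018 through November 2018 contribute their day counts.
Then 21 days into December 2018.
Total: 14 + 31 + 30 + 31 + 31 + 30 + 31 + 30 + 21 = 249.
The subtraction is earlier − later, so the result is −249 → -249.

-249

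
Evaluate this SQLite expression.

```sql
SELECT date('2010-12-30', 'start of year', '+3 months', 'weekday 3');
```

2010-04-07

`start of year` rewinds 2010-12-30 to 2010-01-01.
Adding +3 months to 2010-01-01 gives 2010-04-01.
`weekday 3` advances to the next Wednesday; 2010-04-01 is a Thursday, so it moves forward to 2010-04-07.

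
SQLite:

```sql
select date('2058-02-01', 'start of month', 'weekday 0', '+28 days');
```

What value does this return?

2058-03-03

`start of month` rewinds 2058-02-01 to 2058-02-01.
`weekday 0` advances to the next Sunday; 2058-02-01 is a Friday, so it moves forward to 2058-02-03.
February 2058 has 28 days; 25 remain after the 3rd, so 26 days reach 2058-03-01.
Advancing 2 more days within March lands on 2058-03-03.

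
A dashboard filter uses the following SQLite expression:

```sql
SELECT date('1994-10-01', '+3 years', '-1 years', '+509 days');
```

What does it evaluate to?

1998-02-22

Adding +3 years to 1994-10-01 gives 1997-10-01.
Adding -1 year to 1997-10-01 gives 1996-10-01.
Applying '+509 days' to 1996-10-01: counting 509 days forward gives 1998-02-22.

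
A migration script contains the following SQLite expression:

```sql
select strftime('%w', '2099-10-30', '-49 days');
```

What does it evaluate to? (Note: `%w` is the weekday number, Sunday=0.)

First apply '-49 days': 2099-10-30 → 2099-09-11.
2099-09-11 is a Friday; with Sunday=0 that is 5.

5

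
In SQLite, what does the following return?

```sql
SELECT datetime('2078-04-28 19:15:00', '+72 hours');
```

2078-05-01 19:15:00

+72 hours from 2078-04-28 19:15:00 is 2078-05-01 19:15:00 (crosses midnight).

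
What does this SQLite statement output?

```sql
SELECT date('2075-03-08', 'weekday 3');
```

2075-03-13

`weekday 3` advances to the next Wednesday; 2075-03-08 is a Friday, so it moves forward to 2075-03-13.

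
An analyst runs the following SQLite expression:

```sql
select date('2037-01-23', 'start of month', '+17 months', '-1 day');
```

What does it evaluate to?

2038-05-31

`start of month` rewinds 2037-01-23 to 2037-01-01.
Adding +17 months to 2037-01-01 gives 2038-06-01.
Going back 1 day from 2038-06-01 reaches 2038-05-31 (last day of May, 31 days).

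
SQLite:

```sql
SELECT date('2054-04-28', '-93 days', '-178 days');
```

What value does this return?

2053-07-31

Applying '-93 days' to 2054-04-28: counting 93 days back gives 2054-01-25.
Applying '-178 days' to 2054-01-25: counting 178 days back gives 2053-07-31.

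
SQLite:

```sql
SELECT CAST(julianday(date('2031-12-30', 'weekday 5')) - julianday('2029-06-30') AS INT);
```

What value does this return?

`weekday 5` advances to the next Friday; 2031-12-30 is a Tuesday, so it moves forward to 2032-01-02.
0 days remain in June 2029 after the 30th (30 − 30).
Full months from July 2029 through December 2031 contribute their day counts.
Then 2 days into January 2032.
Total: 0 + 31 + 31 + 30 + 31 + 30 + 31 + 31 + 28 + 31 + 30 + 31 + 30 + 31 + 31 + 30 + 31 + 30 + 31 + 31 + 28 + 31 + 30 + 31 + 30 + 31 + 31 + 30 + 31 + 30 + 31 + 2 = 916.

916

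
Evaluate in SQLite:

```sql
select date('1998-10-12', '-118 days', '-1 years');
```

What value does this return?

1997-06-16

Applying '-118 days' to 1998-10-12: counting 118 days back gives 1998-06-16.
Adding -1 year to 1998-06-16 gives 1997-06-16.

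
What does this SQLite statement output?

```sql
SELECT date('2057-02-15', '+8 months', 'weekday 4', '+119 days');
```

2058-02-14

Adding +8 months to 2057-02-15 gives 2057-10-15.
`weekday 4` advances to the next Thursday; 2057-10-15 is a Monday, so it moves forward to 2057-10-18.
Applying '+119 days' to 2057-10-18: counting 119 days forward gives 2058-02-14.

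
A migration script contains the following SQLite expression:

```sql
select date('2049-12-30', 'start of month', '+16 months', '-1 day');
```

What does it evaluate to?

`start of month` rewinds 2049-12-30 to 2049-12-01.
Adding +16 months to 2049-12-01 gives 2051-04-01.
Going back 1 day from 2051-04-01 reaches 2051-03-31 (last day of March, 31 days).

2051-03-31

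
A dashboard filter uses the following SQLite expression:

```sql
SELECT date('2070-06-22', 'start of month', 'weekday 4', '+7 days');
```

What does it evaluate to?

`start of month` rewinds 2070-06-22 to 2070-06-01.
`weekday 4` advances to the next Thursday; 2070-06-01 is a Sunday, so it moves forward to 2070-06-05.
Advancing 7 more days within June lands on 2070-06-12.

2070-06-12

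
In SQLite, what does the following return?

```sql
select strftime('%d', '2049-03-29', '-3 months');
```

29

First apply '-3 months': 2049-03-29 → 2048-12-29.
`%d` extracts the 2-digit day of month: 29.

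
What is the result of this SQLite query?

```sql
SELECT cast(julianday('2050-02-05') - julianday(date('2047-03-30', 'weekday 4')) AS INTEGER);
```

`weekday 4` advances to the next Thursday; 2047-03-30 is a Saturday, so it moves forward to 2047-04-04.
26 days remain in April 2047 after the 4th (30 − 4).
Full months from May 2047 through January 2050 contribute their day counts.
Then 5 days into February 2050.
Total: 26 + 31 + 30 + 31 + 31 + 30 + 31 + 30 + 31 + 31 + 29 + 31 + 30 + 31 + 30 + 31 + 31 + 30 + 31 + 30 + 31 + 31 + 28 + 31 + 30 + 31 + 30 + 31 + 31 + 30 + 31 + 30 + 31 + 31 + 5 = 1038.

1038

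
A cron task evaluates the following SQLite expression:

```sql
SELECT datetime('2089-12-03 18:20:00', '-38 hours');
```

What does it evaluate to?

-38 hours from 2089-12-03 18:20:00 is 2089-12-02 04:20:00 (crosses midnight).

2089-12-02 04:20:00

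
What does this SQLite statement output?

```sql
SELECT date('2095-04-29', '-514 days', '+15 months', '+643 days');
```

Applying '-514 days' to 2095-04-29: counting 514 days back gives 2093-12-01.
Adding +15 months to 2093-12-01 gives 2095-03-01.
Applying '+643 days' to 2095-03-01: counting 643 days forward gives 2096-12-03.

2096-12-03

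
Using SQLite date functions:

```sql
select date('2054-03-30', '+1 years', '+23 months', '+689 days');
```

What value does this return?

2059-01-20

Adding +1 year to 2054-03-30 gives 2055-03-30.
Adding +23 months to 2055-03-30 targets 2057-02-30. February 2057 has only 28 days, so SQLite normalizes the 2-day overflow forward to 2057-03-02.
Applying '+689 days' to 2057-03-02: counting 689 days forward gives 2059-01-20.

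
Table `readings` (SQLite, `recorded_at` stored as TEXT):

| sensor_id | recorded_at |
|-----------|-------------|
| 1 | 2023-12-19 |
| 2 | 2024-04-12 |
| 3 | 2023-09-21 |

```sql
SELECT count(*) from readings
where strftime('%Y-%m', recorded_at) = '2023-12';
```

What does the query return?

Rows with year-month 2023-12: 2023-12-19 → 1.

1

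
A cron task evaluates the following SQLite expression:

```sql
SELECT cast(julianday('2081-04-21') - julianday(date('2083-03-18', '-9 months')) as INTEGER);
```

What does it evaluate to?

Adding -9 months to 2083-03-18 gives 2082-06-18.
9 days remain in April 2081 after the 21st (30 − 21).
Full months from May 2081 through May 2082 contribute their day counts.
Then 18 days into June 2082.
Total: 9 + 31 + 30 + 31 + 31 + 30 + 31 + 30 + 31 + 31 + 28 + 31 + 30 + 31 + 18 = 423.
The subtraction is earlier − later, so the result is −423 → -423.

-423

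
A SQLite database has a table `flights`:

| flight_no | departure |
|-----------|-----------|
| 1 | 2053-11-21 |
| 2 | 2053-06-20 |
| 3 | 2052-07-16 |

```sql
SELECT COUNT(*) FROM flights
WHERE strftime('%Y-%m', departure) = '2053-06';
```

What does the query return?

1

Rows with year-month 2053-06: 2053-06-20 → 1.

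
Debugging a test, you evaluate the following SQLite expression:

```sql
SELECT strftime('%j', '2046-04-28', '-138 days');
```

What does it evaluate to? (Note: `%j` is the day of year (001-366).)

First apply '-138 days': 2046-04-28 → 2045-12-11.
Day-of-year for 2045-12-11: days since 2045-01-01 inclusive = 345, zero-padded to 345.

345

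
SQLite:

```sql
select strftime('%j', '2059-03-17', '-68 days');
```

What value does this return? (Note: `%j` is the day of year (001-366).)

First apply '-68 days': 2059-03-17 → 2059-01-08.
Day-of-year for 2059-01-08: days since 2059-01-01 inclusive = 8, zero-padded to 008.

008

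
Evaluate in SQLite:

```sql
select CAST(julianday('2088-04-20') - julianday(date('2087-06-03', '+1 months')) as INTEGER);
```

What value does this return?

Adding +1 month to 2087-06-03 gives 2087-07-03.
28 days remain in July 2087 after the 3rd (31 − 3).
Full months from August 2087 through March 2088 contribute their day counts.
Then 20 days into April 2088.
Total: 28 + 31 + 30 + 31 + 30 + 31 + 31 + 29 + 31 + 20 = 292.

292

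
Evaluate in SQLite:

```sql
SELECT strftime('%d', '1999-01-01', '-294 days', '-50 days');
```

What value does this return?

22

First apply '-294 days', '-50 days': 1999-01-01 → 1998-01-22.
`%d` extracts the 2-digit day of month: 22.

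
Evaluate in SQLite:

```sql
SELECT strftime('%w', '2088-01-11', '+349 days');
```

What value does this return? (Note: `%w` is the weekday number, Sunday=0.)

6

First apply '+349 days': 2088-01-11 → 2088-12-25.
2088-12-25 is a Saturday; with Sunday=0 that is 6.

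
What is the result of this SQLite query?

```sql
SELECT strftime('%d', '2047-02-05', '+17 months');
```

05

First apply '+17 months': 2047-02-05 → 2048-07-05.
`%d` extracts the 2-digit day of month: 05.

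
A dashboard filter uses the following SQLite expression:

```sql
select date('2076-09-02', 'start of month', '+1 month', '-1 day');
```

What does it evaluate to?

`start of month` rewinds 2076-09-02 to 2076-09-01.
Adding +1 month to 2076-09-01 gives 2076-10-01.
Going back 1 day from 2076-10-01 reaches 2076-09-30 (last day of September, 30 days).

2076-09-30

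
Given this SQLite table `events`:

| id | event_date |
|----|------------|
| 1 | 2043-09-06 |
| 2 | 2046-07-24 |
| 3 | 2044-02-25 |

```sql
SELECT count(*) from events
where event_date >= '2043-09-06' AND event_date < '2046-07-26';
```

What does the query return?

Rows in [2043-09-06, 2046-07-26): 2043-09-06, 2046-07-24, 2044-02-25 → 3 rows.

3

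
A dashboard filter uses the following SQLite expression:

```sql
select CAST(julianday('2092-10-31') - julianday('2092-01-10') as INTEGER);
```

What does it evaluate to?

21 days remain in January 2092 after the 10th (31 − 10).
Full months from February 2092 through September 2092 contribute their day counts.
Then 31 days into October 2092.
Total: 21 + 29 + 31 + 30 + 31 + 30 + 31 + 31 + 30 + 31 = 295.

295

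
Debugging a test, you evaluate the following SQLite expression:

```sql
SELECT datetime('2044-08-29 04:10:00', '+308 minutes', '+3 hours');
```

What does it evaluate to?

308 minutes = 5h 8m; +308 minutes from 2044-08-29 04:10:00 is 2044-08-29 09:18:00.
+3 hours from 2044-08-29 09:18:00 is 2044-08-29 12:18:00.

2044-08-29 12:18:00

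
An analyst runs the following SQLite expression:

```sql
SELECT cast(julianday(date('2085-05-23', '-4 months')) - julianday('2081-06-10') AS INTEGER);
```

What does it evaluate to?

Adding -4 months to 2085-05-23 gives 2085-01-23.
20 days remain in June 2081 after the 10th (30 − 10).
Full months from July 2081 through December 2084 contribute their day counts.
Then 23 days into January 2085.
Total: 20 + 31 + 31 + 30 + 31 + 30 + 31 + 31 + 28 + 31 + 30 + 31 + 30 + 31 + 31 + 30 + 31 + 30 + 31 + 31 + 28 + 31 + 30 + 31 + 30 + 31 + 31 + 30 + 31 + 30 + 31 + 31 + 29 + 31 + 30 + 31 + 30 + 31 + 31 + 30 + 31 + 30 + 31 + 23 = 1323.

1323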